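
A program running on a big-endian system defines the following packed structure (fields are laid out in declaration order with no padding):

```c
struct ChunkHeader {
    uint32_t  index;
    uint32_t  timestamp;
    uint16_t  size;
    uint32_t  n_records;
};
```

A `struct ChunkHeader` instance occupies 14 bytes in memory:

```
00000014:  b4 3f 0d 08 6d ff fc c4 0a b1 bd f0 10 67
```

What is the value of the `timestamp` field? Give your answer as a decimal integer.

1845492932

`timestamp` follows `index` (4 bytes), so it starts at byte offset 4 and occupies 4 bytes.
Bytes at offsets 4..7: 6D FF FC C4.
In big-endian order the high byte comes first in memory.
The bytes are already most-significant first: 0x6DFFFCC4.
0x6DFFFCC4 = 1845492932.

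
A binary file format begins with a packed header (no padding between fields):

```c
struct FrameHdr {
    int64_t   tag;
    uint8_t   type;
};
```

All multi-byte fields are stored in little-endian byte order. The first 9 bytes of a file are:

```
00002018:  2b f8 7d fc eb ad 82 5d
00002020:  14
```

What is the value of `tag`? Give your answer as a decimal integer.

6738139221564717099

`tag` is the first field, at byte offset 0, occupying 8 bytes.
Bytes at offsets 0..7: 2B F8 7D FC EB AD 82 5D.
In little-endian order the low byte comes first in memory.
Reassemble most-significant byte first: 5D 82 AD EB FC 7D F8 2B → 0x5D82ADEBFC7DF82B.
0x5D82ADEBFC7DF82B = 6738139221564717099.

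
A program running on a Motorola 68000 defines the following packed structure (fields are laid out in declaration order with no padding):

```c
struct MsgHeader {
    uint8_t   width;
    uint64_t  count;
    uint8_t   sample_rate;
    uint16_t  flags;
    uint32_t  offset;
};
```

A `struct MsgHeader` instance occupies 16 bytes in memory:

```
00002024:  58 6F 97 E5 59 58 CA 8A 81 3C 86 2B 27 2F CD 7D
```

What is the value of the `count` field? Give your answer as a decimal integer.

8041147831597828737

`count` follows `width` (1 byte), so it starts at byte offset 1 and occupies 8 bytes.
Bytes at offsets 1..8: 6F 97 E5 59 58 CA 8A 81.
In big-endian order the high byte comes first in memory.
The bytes are already most-significant first: 0x6F97E55958CA8A81.
0x6F97E55958CA8A81 = 8041147831597828737.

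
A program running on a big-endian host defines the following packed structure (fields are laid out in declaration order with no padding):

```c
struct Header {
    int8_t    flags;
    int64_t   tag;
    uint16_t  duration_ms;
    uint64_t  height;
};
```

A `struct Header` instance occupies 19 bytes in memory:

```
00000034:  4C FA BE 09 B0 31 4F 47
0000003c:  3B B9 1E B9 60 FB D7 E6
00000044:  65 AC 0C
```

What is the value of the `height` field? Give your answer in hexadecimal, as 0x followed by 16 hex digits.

`height` follows `flags` (1 B), `tag` (8 B), `duration_ms` (2 B), so it starts at offset 1 + 8 + 2 = 11 and occupies 8 bytes.
Bytes at offsets 11..18: B9 60 FB D7 E6 65 AC 0C.
Big-endian stores the most-significant byte at the lowest address.
The bytes are already most-significant first: 0xB960FBD7E665AC0C.

0xB960FBD7E665AC0C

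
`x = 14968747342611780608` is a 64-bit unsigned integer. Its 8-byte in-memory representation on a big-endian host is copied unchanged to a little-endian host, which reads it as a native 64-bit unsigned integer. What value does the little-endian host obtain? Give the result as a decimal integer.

14968747342611780608 in 64-bit hexadecimal is 0xCFBBAC6678F29400.
Stored big-endian, the bytes at ascending addresses are CF BB AC 66 78 F2 94 00.
Read back as little-endian, the first byte is least significant, giving 0x0094F27866ACBBCF.
0x0094F27866ACBBCF = 41924895485770703.

41924895485770703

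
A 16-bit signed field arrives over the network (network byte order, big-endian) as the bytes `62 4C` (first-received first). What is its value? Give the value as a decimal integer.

Big-endian: lowest address holds the most-significant byte.
The bytes are already most-significant first: 0x624C.
0x624C = 25164.

25164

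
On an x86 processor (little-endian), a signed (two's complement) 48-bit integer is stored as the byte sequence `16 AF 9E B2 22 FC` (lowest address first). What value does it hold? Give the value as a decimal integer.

-4249020879082

In little-endian order the low byte comes first in memory.
Reassemble most-significant byte first: FC 22 B2 9E AF 16 → 0xFC22B29EAF16.
Top bit is set, so as a signed 48-bit value this is 0xFC22B29EAF16 − 2^48 = -4249020879082.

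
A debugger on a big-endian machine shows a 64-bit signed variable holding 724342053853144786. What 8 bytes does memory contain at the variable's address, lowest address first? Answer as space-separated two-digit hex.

724342053853144786 in hexadecimal, padded to 64 bits, is 0x0A0D61429FCB26D2.
Split into bytes (most-significant first): 0A 0D 61 42 9F CB 26 D2.
Big-endian: lowest address holds the most-significant byte.
So the memory order matches the most-significant-first order: 0A 0D 61 42 9F CB 26 D2.

0A 0D 61 42 9F CB 26 D2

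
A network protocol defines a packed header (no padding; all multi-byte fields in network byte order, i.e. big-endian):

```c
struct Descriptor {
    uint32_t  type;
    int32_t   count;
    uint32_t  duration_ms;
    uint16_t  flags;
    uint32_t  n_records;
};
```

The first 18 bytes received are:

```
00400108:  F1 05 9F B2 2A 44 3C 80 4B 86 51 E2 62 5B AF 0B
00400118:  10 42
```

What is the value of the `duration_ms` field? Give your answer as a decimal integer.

1267093986

`duration_ms` follows `type` (4 B), `count` (4 B), so it starts at offset 4 + 4 = 8 and occupies 4 bytes.
Bytes at offsets 8..11: 4B 86 51 E2.
Big-endian: lowest address holds the most-significant byte.
The bytes are already most-significant first: 0x4B8651E2.
0x4B8651E2 = 1267093986.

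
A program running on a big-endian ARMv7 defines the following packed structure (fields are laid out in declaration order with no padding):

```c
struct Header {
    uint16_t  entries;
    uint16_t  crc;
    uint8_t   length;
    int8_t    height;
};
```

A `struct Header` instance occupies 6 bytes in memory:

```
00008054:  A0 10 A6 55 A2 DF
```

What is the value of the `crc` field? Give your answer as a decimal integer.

`crc` follows `entries` (2 bytes), so it starts at byte offset 2 and occupies 2 bytes.
Bytes at offsets 2..3: A6 55.
In big-endian order the high byte comes first in memory.
The bytes are already most-significant first: 0xA655.
0xA655 = 42581.

42581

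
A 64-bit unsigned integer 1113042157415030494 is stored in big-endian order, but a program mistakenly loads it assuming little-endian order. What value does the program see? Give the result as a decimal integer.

1113042157415030494 in 64-bit hexadecimal is 0x0F7251F1ECC1DEDE.
Stored big-endian, the bytes at ascending addresses are 0F 72 51 F1 EC C1 DE DE.
Read back as little-endian, the first byte is least significant, giving 0xDEDEC1ECF151720F.
0xDEDEC1ECF151720F = 16059486544654856719.

16059486544654856719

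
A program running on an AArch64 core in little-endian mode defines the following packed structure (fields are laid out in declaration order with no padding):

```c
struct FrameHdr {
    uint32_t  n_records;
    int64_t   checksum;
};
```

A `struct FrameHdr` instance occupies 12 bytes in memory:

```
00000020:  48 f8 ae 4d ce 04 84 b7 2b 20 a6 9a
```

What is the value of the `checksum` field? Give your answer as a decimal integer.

`checksum` follows `n_records` (4 bytes), so it starts at byte offset 4 and occupies 8 bytes.
Bytes at offsets 4..11: CE 04 84 B7 2B 20 A6 9A.
Little-endian stores the least-significant byte at the lowest address.
Reassemble most-significant byte first: 9A A6 20 2B B7 84 04 CE → 0x9AA6202BB78404CE.
Top bit is set, so as a signed 64-bit value this is 0x9AA6202BB78404CE − 2^64 = -7303114373600115506.

-7303114373600115506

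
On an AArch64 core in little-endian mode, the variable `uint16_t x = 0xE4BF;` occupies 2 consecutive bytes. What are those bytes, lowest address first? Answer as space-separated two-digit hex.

BF E4

Split into bytes (most-significant first): E4 BF.
Little-endian: lowest address holds the least-significant byte.
So at ascending addresses the bytes are BF E4.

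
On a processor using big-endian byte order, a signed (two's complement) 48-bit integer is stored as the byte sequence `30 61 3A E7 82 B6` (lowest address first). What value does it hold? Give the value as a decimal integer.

In big-endian order the high byte comes first in memory.
The bytes are already most-significant first: 0x30613AE782B6.
0x30613AE782B6 = 53194158211766.

53194158211766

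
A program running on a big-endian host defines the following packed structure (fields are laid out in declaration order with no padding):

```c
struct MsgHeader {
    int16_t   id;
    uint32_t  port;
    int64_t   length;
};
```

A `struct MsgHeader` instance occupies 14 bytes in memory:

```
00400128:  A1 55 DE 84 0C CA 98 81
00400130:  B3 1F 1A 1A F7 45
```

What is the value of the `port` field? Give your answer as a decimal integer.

`port` follows `id` (2 bytes), so it starts at byte offset 2 and occupies 4 bytes.
Bytes at offsets 2..5: DE 84 0C CA.
In big-endian order the high byte comes first in memory.
The bytes are already most-significant first: 0xDE840CCA.
0xDE840CCA = 3733195978.

3733195978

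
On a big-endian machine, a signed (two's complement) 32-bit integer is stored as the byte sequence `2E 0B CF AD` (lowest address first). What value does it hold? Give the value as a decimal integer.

772525997

Big-endian stores the most-significant byte at the lowest address.
The bytes are already most-significant first: 0x2E0BCFAD.
0x2E0BCFAD = 772525997.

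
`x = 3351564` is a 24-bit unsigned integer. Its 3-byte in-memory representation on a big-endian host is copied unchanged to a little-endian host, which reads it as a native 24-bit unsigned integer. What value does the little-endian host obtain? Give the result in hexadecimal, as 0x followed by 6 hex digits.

0x0C2433

3351564 in 24-bit hexadecimal is 0x33240C.
Stored big-endian, the bytes at ascending addresses are 33 24 0C.
Read back as little-endian, the first byte is least significant, giving 0x0C2433.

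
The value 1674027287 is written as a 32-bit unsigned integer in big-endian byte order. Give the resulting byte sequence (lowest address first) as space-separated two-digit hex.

1674027287 in hexadecimal, padded to 32 bits, is 0x63C7A117.
Split into bytes (most-significant first): 63 C7 A1 17.
Big-endian: lowest address holds the most-significant byte.
So the memory order matches the most-significant-first order: 63 C7 A1 17.

63 C7 A1 17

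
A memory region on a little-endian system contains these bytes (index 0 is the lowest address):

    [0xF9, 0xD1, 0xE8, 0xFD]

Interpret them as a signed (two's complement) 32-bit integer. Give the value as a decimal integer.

-35073543

In little-endian order the low byte comes first in memory.
Reassemble most-significant byte first: FD E8 D1 F9 → 0xFDE8D1F9.
Top bit is set, so as a signed 32-bit value this is 0xFDE8D1F9 − 2^32 = -35073543.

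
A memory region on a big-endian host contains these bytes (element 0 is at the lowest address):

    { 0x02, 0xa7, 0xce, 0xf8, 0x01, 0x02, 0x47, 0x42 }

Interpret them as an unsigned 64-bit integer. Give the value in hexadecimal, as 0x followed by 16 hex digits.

0x02A7CEF801024742

In big-endian order the high byte comes first in memory.
The bytes are already most-significant first: 0x02A7CEF801024742.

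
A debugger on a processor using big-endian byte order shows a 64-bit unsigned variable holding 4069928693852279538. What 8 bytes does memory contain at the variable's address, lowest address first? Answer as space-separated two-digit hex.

38 7B 4A 95 6A 3C 12 F2

4069928693852279538 in hexadecimal, padded to 64 bits, is 0x387B4A956A3C12F2.
Split into bytes (most-significant first): 38 7B 4A 95 6A 3C 12 F2.
Big-endian: lowest address holds the most-significant byte.
So the memory order matches the most-significant-first order: 38 7B 4A 95 6A 3C 12 F2.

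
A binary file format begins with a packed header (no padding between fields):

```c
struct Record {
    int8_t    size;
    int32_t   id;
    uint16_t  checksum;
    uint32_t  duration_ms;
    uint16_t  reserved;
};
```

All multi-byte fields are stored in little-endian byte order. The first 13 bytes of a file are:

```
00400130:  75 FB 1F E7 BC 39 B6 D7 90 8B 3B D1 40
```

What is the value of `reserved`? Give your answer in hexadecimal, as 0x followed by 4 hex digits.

0x40D1

`reserved` follows `size` (1 B), `id` (4 B), `checksum` (2 B), `duration_ms` (4 B), so it starts at offset 1 + 4 + 2 + 4 = 11 and occupies 2 bytes.
Bytes at offsets 11..12: D1 40.
Little-endian stores the least-significant byte at the lowest address.
Reassemble most-significant byte first: 40 D1 → 0x40D1.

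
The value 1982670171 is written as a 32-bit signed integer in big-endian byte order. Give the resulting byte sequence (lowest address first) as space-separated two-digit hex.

1982670171 in hexadecimal, padded to 32 bits, is 0x762D255B.
Split into bytes (most-significant first): 76 2D 25 5B.
In big-endian order the high byte comes first in memory.
So the memory order matches the most-significant-first order: 76 2D 25 5B.

76 2D 25 5B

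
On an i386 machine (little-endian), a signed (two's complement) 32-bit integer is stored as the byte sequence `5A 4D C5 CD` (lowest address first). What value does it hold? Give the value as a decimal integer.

-842707622

Little-endian stores the least-significant byte at the lowest address.
Reassemble most-significant byte first: CD C5 4D 5A → 0xCDC54D5A.
Top bit is set, so as a signed 32-bit value this is 0xCDC54D5A − 2^32 = -842707622.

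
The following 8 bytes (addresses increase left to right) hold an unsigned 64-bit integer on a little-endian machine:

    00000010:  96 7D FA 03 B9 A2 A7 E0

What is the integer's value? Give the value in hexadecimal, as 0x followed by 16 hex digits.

0xE0A7A2B903FA7D96

Little-endian: lowest address holds the least-significant byte.
Reassemble most-significant byte first: E0 A7 A2 B9 03 FA 7D 96 → 0xE0A7A2B903FA7D96.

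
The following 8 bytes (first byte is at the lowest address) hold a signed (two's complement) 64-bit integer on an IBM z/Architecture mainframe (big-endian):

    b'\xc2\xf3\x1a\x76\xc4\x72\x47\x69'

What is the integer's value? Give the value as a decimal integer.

Big-endian stores the most-significant byte at the lowest address.
The bytes are already most-significant first: 0xC2F31A76C4724769.
Top bit is set, so as a signed 64-bit value this is 0xC2F31A76C4724769 − 2^64 = -4399143313606555799.

-4399143313606555799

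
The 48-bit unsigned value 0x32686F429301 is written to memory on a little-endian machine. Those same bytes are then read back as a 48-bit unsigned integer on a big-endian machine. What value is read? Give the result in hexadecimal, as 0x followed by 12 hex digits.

0x0193426F6832

Stored little-endian, the bytes at ascending addresses are 01 93 42 6F 68 32.
Read back as big-endian, the last byte is least significant, giving 0x0193426F6832.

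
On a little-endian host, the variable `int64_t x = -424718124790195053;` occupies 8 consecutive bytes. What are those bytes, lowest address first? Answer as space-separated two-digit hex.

Two's complement of -424718124790195053 in 64 bits: 424718124790195053 = 0x05E4E6E25DCA236D; invert → 0xFA1B191DA235DC92; add 1 → 0xFA1B191DA235DC93.
Split into bytes (most-significant first): FA 1B 19 1D A2 35 DC 93.
Little-endian: lowest address holds the least-significant byte.
So at ascending addresses the bytes are 93 DC 35 A2 1D 19 1B FA.

93 DC 35 A2 1D 19 1B FA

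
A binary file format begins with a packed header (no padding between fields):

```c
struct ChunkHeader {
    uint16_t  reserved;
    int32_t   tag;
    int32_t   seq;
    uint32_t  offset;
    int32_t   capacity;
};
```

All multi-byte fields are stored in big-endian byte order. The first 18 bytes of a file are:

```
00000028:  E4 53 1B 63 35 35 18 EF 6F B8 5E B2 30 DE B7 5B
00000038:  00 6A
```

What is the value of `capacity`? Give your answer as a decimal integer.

`capacity` follows `reserved` (2 B), `tag` (4 B), `seq` (4 B), `offset` (4 B), so it starts at offset 2 + 4 + 4 + 4 = 14 and occupies 4 bytes.
Bytes at offsets 14..17: B7 5B 00 6A.
Big-endian: lowest address holds the most-significant byte.
The bytes are already most-significant first: 0xB75B006A.
Top bit is set, so as a signed 32-bit value this is 0xB75B006A − 2^32 = -1218772886.

-1218772886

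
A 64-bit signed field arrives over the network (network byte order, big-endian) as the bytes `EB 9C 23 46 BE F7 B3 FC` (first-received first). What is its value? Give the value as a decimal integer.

In big-endian order the high byte comes first in memory.
The bytes are already most-significant first: 0xEB9C2346BEF7B3FC.
Top bit is set, so as a signed 64-bit value this is 0xEB9C2346BEF7B3FC − 2^64 = -1469260591671036932.

-1469260591671036932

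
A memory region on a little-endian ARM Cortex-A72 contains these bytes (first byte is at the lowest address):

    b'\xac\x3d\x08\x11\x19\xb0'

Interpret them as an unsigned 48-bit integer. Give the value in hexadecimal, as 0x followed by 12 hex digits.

Little-endian: lowest address holds the least-significant byte.
Reassemble most-significant byte first: B0 19 11 08 3D AC → 0xB01911083DAC.

0xB01911083DAC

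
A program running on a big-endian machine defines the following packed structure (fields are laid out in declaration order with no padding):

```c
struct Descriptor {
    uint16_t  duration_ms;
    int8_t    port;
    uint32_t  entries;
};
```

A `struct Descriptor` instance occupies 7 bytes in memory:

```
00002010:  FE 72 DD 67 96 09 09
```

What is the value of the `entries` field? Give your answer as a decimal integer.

1737885961

`entries` follows `duration_ms` (2 B), `port` (1 B), so it starts at offset 2 + 1 = 3 and occupies 4 bytes.
Bytes at offsets 3..6: 67 96 09 09.
Big-endian: lowest address holds the most-significant byte.
The bytes are already most-significant first: 0x67960909.
0x67960909 = 1737885961.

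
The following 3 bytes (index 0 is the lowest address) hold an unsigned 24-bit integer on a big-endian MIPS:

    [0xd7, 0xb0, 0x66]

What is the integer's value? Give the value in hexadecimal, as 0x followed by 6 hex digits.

0xD7B066

Big-endian stores the most-significant byte at the lowest address.
The bytes are already most-significant first: 0xD7B066.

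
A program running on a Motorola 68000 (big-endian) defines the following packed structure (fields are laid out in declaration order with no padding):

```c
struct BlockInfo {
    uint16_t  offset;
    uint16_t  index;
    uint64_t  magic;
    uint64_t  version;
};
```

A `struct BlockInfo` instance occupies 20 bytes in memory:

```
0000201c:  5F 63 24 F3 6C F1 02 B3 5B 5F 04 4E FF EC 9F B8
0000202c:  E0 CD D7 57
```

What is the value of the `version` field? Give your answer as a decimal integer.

18441290190569723735

`version` follows `offset` (2 B), `index` (2 B), `magic` (8 B), so it starts at offset 2 + 2 + 8 = 12 and occupies 8 bytes.
Bytes at offsets 12..19: FF EC 9F B8 E0 CD D7 57.
Big-endian stores the most-significant byte at the lowest address.
The bytes are already most-significant first: 0xFFEC9FB8E0CDD757.
0xFFEC9FB8E0CDD757 = 18441290190569723735.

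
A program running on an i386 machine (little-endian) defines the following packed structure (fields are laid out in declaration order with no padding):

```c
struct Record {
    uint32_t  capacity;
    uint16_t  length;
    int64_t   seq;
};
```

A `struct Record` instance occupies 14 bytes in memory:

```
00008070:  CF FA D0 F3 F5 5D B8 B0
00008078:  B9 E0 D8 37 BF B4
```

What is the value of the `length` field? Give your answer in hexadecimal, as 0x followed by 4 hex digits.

0x5DF5

`length` follows `capacity` (4 bytes), so it starts at byte offset 4 and occupies 2 bytes.
Bytes at offsets 4..5: F5 5D.
In little-endian order the low byte comes first in memory.
Reassemble most-significant byte first: 5D F5 → 0x5DF5.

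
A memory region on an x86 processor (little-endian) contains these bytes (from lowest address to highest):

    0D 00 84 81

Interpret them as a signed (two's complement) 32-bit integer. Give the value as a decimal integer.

-2122055667

Little-endian: lowest address holds the least-significant byte.
Reassemble most-significant byte first: 81 84 00 0D → 0x8184000D.
Top bit is set, so as a signed 32-bit value this is 0x8184000D − 2^32 = -2122055667.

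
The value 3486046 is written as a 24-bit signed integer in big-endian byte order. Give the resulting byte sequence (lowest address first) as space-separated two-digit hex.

3486046 in hexadecimal, padded to 24 bits, is 0x35315E.
Split into bytes (most-significant first): 35 31 5E.
Big-endian: lowest address holds the most-significant byte.
So the memory order matches the most-significant-first order: 35 31 5E.

35 31 5E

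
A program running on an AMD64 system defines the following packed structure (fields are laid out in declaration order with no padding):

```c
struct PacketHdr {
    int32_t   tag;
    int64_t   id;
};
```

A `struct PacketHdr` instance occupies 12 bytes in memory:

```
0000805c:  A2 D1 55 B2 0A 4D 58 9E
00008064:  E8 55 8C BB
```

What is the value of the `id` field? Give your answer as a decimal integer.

`id` follows `tag` (4 bytes), so it starts at byte offset 4 and occupies 8 bytes.
Bytes at offsets 4..11: 0A 4D 58 9E E8 55 8C BB.
Little-endian stores the least-significant byte at the lowest address.
Reassemble most-significant byte first: BB 8C 55 E8 9E 58 4D 0A → 0xBB8C55E89E584D0A.
Top bit is set, so as a signed 64-bit value this is 0xBB8C55E89E584D0A − 2^64 = -4932473034300175094.

-4932473034300175094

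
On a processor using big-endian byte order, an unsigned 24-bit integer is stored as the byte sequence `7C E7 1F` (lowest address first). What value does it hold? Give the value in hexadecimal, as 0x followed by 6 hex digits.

Big-endian stores the most-significant byte at the lowest address.
The bytes are already most-significant first: 0x7CE71F.

0x7CE71F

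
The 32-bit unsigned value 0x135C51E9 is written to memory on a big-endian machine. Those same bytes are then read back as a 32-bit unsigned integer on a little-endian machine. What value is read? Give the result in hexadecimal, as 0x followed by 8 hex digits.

Stored big-endian, the bytes at ascending addresses are 13 5C 51 E9.
Read back as little-endian, the first byte is least significant, giving 0xE9515C13.

0xE9515C13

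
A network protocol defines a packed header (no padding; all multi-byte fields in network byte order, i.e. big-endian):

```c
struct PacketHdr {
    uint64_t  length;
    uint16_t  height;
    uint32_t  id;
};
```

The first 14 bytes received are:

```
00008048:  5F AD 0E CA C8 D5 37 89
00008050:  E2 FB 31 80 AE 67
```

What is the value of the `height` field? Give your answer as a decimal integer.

58107

`height` follows `length` (8 bytes), so it starts at byte offset 8 and occupies 2 bytes.
Bytes at offsets 8..9: E2 FB.
Big-endian: lowest address holds the most-significant byte.
The bytes are already most-significant first: 0xE2FB.
0xE2FB = 58107.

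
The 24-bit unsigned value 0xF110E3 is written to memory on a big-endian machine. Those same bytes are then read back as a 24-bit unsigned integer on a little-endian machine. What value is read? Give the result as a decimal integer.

14881009

Stored big-endian, the bytes at ascending addresses are F1 10 E3.
Read back as little-endian, the first byte is least significant, giving 0xE310F1.
0xE310F1 = 14881009.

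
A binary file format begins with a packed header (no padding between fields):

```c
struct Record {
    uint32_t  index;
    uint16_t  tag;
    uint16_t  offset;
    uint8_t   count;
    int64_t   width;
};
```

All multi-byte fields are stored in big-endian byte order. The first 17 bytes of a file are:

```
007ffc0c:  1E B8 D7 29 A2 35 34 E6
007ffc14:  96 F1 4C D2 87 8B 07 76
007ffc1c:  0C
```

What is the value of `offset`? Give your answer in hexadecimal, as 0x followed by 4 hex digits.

0x34E6

`offset` follows `index` (4 B), `tag` (2 B), so it starts at offset 4 + 2 = 6 and occupies 2 bytes.
Bytes at offsets 6..7: 34 E6.
Big-endian: lowest address holds the most-significant byte.
The bytes are already most-significant first: 0x34E6.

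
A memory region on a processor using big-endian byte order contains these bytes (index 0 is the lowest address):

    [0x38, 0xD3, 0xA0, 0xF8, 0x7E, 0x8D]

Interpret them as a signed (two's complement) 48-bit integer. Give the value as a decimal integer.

Big-endian stores the most-significant byte at the lowest address.
The bytes are already most-significant first: 0x38D3A0F87E8D.
0x38D3A0F87E8D = 62481589894797.

62481589894797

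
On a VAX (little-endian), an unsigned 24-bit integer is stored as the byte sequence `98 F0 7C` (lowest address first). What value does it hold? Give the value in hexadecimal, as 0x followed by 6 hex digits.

0x7CF098

Little-endian: lowest address holds the least-significant byte.
Reassemble most-significant byte first: 7C F0 98 → 0x7CF098.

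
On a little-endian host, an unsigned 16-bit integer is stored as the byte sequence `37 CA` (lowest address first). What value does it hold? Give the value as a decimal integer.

In little-endian order the low byte comes first in memory.
Reassemble most-significant byte first: CA 37 → 0xCA37.
0xCA37 = 51767.

51767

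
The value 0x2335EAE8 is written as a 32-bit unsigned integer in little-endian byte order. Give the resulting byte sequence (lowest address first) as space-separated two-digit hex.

Split into bytes (most-significant first): 23 35 EA E8.
In little-endian order the low byte comes first in memory.
So at ascending addresses the bytes are E8 EA 35 23.

E8 EA 35 23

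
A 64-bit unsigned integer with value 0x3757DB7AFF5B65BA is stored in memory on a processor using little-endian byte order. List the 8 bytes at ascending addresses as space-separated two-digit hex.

Split into bytes (most-significant first): 37 57 DB 7A FF 5B 65 BA.
Little-endian stores the least-significant byte at the lowest address.
So at ascending addresses the bytes are BA 65 5B FF 7A DB 57 37.

BA 65 5B FF 7A DB 57 37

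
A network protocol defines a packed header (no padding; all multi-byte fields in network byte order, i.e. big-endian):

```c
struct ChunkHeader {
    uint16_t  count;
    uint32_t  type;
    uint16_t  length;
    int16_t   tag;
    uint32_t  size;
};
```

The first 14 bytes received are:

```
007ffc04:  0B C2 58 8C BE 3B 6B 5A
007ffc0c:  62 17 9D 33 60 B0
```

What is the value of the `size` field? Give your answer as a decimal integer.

`size` follows `count` (2 B), `type` (4 B), `length` (2 B), `tag` (2 B), so it starts at offset 2 + 4 + 2 + 2 = 10 and occupies 4 bytes.
Bytes at offsets 10..13: 9D 33 60 B0.
In big-endian order the high byte comes first in memory.
The bytes are already most-significant first: 0x9D3360B0.
0x9D3360B0 = 2637390000.

2637390000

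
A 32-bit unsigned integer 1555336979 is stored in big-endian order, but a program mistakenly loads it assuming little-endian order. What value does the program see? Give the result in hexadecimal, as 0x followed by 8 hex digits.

0x138FB45C

1555336979 in 32-bit hexadecimal is 0x5CB48F13.
Stored big-endian, the bytes at ascending addresses are 5C B4 8F 13.
Read back as little-endian, the first byte is least significant, giving 0x138FB45C.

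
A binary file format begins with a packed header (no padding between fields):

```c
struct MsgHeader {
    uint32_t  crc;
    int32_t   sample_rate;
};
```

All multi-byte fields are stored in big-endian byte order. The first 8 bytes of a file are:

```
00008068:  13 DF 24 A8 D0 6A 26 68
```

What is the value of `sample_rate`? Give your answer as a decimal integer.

`sample_rate` follows `crc` (4 bytes), so it starts at byte offset 4 and occupies 4 bytes.
Bytes at offsets 4..7: D0 6A 26 68.
Big-endian: lowest address holds the most-significant byte.
The bytes are already most-significant first: 0xD06A2668.
Top bit is set, so as a signed 32-bit value this is 0xD06A2668 − 2^32 = -798349720.

-798349720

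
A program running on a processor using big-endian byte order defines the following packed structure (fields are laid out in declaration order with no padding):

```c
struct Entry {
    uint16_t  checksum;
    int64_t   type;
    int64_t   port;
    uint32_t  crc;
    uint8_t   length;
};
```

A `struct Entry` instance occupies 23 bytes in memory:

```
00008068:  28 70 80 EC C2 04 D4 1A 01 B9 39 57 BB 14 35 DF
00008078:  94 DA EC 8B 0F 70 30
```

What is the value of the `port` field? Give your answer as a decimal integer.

4131976878613304538

`port` follows `checksum` (2 B), `type` (8 B), so it starts at offset 2 + 8 = 10 and occupies 8 bytes.
Bytes at offsets 10..17: 39 57 BB 14 35 DF 94 DA.
In big-endian order the high byte comes first in memory.
The bytes are already most-significant first: 0x3957BB1435DF94DA.
0x3957BB1435DF94DA = 4131976878613304538.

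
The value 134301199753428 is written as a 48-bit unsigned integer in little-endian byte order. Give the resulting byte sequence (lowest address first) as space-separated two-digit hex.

134301199753428 in hexadecimal, padded to 48 bits, is 0x7A256F4DE0D4.
Split into bytes (most-significant first): 7A 25 6F 4D E0 D4.
In little-endian order the low byte comes first in memory.
So at ascending addresses the bytes are D4 E0 4D 6F 25 7A.

D4 E0 4D 6F 25 7A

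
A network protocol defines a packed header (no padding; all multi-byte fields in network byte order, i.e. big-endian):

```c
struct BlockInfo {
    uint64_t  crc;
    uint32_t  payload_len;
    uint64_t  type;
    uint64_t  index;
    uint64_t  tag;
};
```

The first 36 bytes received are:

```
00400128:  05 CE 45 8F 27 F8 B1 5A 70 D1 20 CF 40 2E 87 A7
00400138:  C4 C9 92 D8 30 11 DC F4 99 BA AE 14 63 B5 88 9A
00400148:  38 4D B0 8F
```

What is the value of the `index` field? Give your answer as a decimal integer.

`index` follows `crc` (8 B), `payload_len` (4 B), `type` (8 B), so it starts at offset 8 + 4 + 8 = 20 and occupies 8 bytes.
Bytes at offsets 20..27: 30 11 DC F4 99 BA AE 14.
In big-endian order the high byte comes first in memory.
The bytes are already most-significant first: 0x3011DCF499BAAE14.
0x3011DCF499BAAE14 = 3463792531533901332.

3463792531533901332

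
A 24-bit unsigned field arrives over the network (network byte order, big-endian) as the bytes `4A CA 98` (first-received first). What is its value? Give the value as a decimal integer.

4901528

In big-endian order the high byte comes first in memory.
The bytes are already most-significant first: 0x4ACA98.
0x4ACA98 = 4901528.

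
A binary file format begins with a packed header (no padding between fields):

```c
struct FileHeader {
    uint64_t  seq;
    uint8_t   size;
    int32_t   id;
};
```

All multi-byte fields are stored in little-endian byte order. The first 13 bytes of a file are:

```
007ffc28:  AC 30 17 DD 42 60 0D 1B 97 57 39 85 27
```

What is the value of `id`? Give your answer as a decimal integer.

663042391

`id` follows `seq` (8 B), `size` (1 B), so it starts at offset 8 + 1 = 9 and occupies 4 bytes.
Bytes at offsets 9..12: 57 39 85 27.
Little-endian stores the least-significant byte at the lowest address.
Reassemble most-significant byte first: 27 85 39 57 → 0x27853957.
0x27853957 = 663042391.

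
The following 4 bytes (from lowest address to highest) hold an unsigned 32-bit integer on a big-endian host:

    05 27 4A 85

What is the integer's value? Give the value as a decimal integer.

In big-endian order the high byte comes first in memory.
The bytes are already most-significant first: 0x05274A85.
0x05274A85 = 86461061.

86461061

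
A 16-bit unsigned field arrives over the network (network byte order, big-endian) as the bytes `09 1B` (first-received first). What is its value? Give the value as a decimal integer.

Big-endian: lowest address holds the most-significant byte.
The bytes are already most-significant first: 0x091B.
0x091B = 2331.

2331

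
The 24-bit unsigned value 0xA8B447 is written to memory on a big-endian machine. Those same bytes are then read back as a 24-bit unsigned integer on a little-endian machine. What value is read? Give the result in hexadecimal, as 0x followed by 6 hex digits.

Stored big-endian, the bytes at ascending addresses are A8 B4 47.
Read back as little-endian, the first byte is least significant, giving 0x47B4A8.

0x47B4A8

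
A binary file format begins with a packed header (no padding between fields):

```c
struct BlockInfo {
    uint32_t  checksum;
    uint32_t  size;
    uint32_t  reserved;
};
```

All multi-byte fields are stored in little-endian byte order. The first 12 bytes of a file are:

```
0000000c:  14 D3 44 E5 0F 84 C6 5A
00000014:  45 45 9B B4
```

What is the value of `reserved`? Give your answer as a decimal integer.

3030074693

`reserved` follows `checksum` (4 B), `size` (4 B), so it starts at offset 4 + 4 = 8 and occupies 4 bytes.
Bytes at offsets 8..11: 45 45 9B B4.
Little-endian stores the least-significant byte at the lowest address.
Reassemble most-significant byte first: B4 9B 45 45 → 0xB49B4545.
0xB49B4545 = 3030074693.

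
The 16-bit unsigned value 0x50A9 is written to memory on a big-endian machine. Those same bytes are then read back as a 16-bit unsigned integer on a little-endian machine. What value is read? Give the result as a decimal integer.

43344

Stored big-endian, the bytes at ascending addresses are 50 A9.
Read back as little-endian, the first byte is least significant, giving 0xA950.
0xA950 = 43344.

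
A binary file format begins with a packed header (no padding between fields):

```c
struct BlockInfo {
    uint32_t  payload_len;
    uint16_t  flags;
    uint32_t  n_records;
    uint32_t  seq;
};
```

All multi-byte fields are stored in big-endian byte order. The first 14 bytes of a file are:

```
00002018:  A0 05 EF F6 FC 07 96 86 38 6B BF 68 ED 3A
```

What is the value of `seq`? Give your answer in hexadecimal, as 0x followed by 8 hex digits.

0xBF68ED3A

`seq` follows `payload_len` (4 B), `flags` (2 B), `n_records` (4 B), so it starts at offset 4 + 2 + 4 = 10 and occupies 4 bytes.
Bytes at offsets 10..13: BF 68 ED 3A.
Big-endian stores the most-significant byte at the lowest address.
The bytes are already most-significant first: 0xBF68ED3A.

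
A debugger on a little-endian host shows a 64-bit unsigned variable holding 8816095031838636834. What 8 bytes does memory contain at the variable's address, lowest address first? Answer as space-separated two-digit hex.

8816095031838636834 in hexadecimal, padded to 64 bits, is 0x7A590FB8C6D3FB22.
Split into bytes (most-significant first): 7A 59 0F B8 C6 D3 FB 22.
In little-endian order the low byte comes first in memory.
So at ascending addresses the bytes are 22 FB D3 C6 B8 0F 59 7A.

22 FB D3 C6 B8 0F 59 7A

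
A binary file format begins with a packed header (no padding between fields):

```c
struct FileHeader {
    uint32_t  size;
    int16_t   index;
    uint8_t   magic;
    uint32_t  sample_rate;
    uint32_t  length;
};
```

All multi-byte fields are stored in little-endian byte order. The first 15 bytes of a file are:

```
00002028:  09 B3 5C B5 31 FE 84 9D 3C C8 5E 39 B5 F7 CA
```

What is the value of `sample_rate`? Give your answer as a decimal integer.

1590181021

`sample_rate` follows `size` (4 B), `index` (2 B), `magic` (1 B), so it starts at offset 4 + 2 + 1 = 7 and occupies 4 bytes.
Bytes at offsets 7..10: 9D 3C C8 5E.
Little-endian: lowest address holds the least-significant byte.
Reassemble most-significant byte first: 5E C8 3C 9D → 0x5EC83C9D.
0x5EC83C9D = 1590181021.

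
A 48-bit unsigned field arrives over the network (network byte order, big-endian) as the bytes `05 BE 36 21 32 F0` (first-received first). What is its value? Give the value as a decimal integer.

Big-endian stores the most-significant byte at the lowest address.
The bytes are already most-significant first: 0x05BE362132F0.
0x05BE362132F0 = 6314510070512.

6314510070512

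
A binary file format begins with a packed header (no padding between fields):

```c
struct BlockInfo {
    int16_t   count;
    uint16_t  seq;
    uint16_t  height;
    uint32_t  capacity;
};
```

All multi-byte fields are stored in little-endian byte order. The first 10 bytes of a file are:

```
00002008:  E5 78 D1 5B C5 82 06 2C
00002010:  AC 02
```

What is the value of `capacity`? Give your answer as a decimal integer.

44837894

`capacity` follows `count` (2 B), `seq` (2 B), `height` (2 B), so it starts at offset 2 + 2 + 2 = 6 and occupies 4 bytes.
Bytes at offsets 6..9: 06 2C AC 02.
Little-endian stores the least-significant byte at the lowest address.
Reassemble most-significant byte first: 02 AC 2C 06 → 0x02AC2C06.
0x02AC2C06 = 44837894.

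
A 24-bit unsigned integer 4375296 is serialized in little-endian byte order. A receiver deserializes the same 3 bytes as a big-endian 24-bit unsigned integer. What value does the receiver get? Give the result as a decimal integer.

4375296 in 24-bit hexadecimal is 0x42C300.
Stored little-endian, the bytes at ascending addresses are 00 C3 42.
Read back as big-endian, the last byte is least significant, giving 0x00C342.
0x00C342 = 49986.

49986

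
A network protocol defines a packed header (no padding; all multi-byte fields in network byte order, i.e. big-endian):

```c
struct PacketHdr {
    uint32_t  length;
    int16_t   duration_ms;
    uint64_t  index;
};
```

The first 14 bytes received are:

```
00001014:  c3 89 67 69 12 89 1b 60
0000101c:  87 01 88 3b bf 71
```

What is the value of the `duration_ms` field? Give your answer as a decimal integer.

`duration_ms` follows `length` (4 bytes), so it starts at byte offset 4 and occupies 2 bytes.
Bytes at offsets 4..5: 12 89.
Big-endian stores the most-significant byte at the lowest address.
The bytes are already most-significant first: 0x1289.
0x1289 = 4745.

4745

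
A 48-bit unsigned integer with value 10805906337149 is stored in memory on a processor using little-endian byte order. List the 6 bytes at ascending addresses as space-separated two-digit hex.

7D 6D 35 F2 D3 09

10805906337149 in hexadecimal, padded to 48 bits, is 0x09D3F2356D7D.
Split into bytes (most-significant first): 09 D3 F2 35 6D 7D.
Little-endian stores the least-significant byte at the lowest address.
So at ascending addresses the bytes are 7D 6D 35 F2 D3 09.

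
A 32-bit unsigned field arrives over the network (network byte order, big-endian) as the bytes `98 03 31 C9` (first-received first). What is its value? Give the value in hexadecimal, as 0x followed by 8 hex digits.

0x980331C9

In big-endian order the high byte comes first in memory.
The bytes are already most-significant first: 0x980331C9.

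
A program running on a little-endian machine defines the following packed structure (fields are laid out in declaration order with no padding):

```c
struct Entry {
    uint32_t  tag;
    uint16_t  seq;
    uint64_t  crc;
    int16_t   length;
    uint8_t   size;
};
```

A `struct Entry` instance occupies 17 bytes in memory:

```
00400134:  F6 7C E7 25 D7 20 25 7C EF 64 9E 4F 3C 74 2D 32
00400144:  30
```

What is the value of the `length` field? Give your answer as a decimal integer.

`length` follows `tag` (4 B), `seq` (2 B), `crc` (8 B), so it starts at offset 4 + 2 + 8 = 14 and occupies 2 bytes.
Bytes at offsets 14..15: 2D 32.
In little-endian order the low byte comes first in memory.
Reassemble most-significant byte first: 32 2D → 0x322D.
0x322D = 12845.

12845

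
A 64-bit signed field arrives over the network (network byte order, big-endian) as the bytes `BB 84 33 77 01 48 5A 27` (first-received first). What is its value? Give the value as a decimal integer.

-4934762705475577305

Big-endian: lowest address holds the most-significant byte.
The bytes are already most-significant first: 0xBB84337701485A27.
Top bit is set, so as a signed 64-bit value this is 0xBB84337701485A27 − 2^64 = -4934762705475577305.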